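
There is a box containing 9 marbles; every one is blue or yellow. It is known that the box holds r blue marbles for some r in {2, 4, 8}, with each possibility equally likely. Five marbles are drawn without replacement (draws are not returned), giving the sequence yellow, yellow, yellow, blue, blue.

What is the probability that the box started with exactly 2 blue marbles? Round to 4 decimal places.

0.3684

Compute the likelihood of the observed sequence for each case: P(data | r = 2) = (7/9)(6/8)(5/7)(2/6)(1/5) = 1/36; P(data | r = 4) = (5/9)(4/8)(3/7)(4/6)(3/5) = 1/21; P(data | r = 8) = (1/9)(0/8) = 0.
Weighting by the prior gives 1/3 · 1/36 = 1/108, 1/3 · 1/21 = 1/63, 1/3 · 0 = 0; summing to 19/756.
Therefore the posterior P(r = 2 | data) = (1/108) / (19/756) = 7/19.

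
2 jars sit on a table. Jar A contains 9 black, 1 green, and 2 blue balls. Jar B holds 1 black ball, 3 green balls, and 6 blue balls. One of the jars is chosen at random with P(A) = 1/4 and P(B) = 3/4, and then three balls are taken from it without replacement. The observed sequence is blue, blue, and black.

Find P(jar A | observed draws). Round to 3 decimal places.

Compute the likelihood of the observed sequence for each case: P(data | jar A) = (2/12)(1/11)(9/10) = 0.013636; P(data | jar B) = (6/10)(5/9)(1/8) = 0.041667.
Multiplying each by its prior: 1/4 · 0.013636 = 0.0034091, 3/4 · 0.041667 = 0.03125; summing to 0.034659.
By Bayes' rule, P(jar A | data) = (0.0034091) / (0.034659) = 0.098361.

0.098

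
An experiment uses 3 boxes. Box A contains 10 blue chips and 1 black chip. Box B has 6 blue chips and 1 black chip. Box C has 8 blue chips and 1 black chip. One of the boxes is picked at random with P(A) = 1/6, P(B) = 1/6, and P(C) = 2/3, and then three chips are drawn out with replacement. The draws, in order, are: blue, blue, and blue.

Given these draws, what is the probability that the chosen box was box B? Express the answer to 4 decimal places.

0.1503

The likelihood of the observed sequence under each hypothesis: P(data | box A) = (10/11)(10/11)(10/11) = 0.75131; P(data | box B) = (6/7)(6/7)(6/7) = 0.62974; P(data | box C) = (8/9)(8/9)(8/9) = 0.70233.
Multiplying each by its prior: 1/6 · 0.75131 = 0.12522, 1/6 · 0.62974 = 0.10496, 2/3 · 0.70233 = 0.46822; these sum to 0.6984.
By Bayes' rule, P(box B | data) = (0.10496) / (0.6984) = 0.15028.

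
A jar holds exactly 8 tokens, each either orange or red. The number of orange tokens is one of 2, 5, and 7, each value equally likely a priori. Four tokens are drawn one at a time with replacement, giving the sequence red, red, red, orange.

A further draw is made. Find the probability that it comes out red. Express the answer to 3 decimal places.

0.654

Compute the likelihood of the observed sequence for each case: P(data | r = 2) = (6/8)(6/8)(6/8)(2/8) = 0.10547; P(data | r = 5) = (3/8)(3/8)(3/8)(5/8) = 0.032959; P(data | r = 7) = (1/8)(1/8)(1/8)(7/8) = 0.001709.
Multiplying each by its prior: 1/3 · 0.10547 = 0.035156, 1/3 · 0.032959 = 0.010986, 1/3 · 0.001709 = 0.00056966; with total 0.046712.
Dividing through by the total gives posterior P(r = 2 | data) = 0.75261, P(r = 5 | data) = 0.23519, P(r = 7 | data) = 0.012195.
The predictive probability is P(red next | data) = (3/4)(0.75261) + (3/8)(0.23519) + (1/8)(0.012195) = 0.65418.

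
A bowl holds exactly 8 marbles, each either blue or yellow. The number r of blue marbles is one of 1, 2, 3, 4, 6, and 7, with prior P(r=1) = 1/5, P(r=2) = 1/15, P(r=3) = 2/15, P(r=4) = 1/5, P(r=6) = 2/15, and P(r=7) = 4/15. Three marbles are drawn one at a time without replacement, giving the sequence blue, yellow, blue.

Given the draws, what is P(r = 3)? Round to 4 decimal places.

The likelihood of the observed sequence under each hypothesis: P(data | r = 1) = (1/8)(7/7)(0/6) = 0; P(data | r = 2) = (2/8)(6/7)(1/6) = 1/28; P(data | r = 3) = (3/8)(5/7)(2/6) = 5/56; P(data | r = 4) = (4/8)(4/7)(3/6) = 1/7; P(data | r = 6) = (6/8)(2/7)(5/6) = 5/28; P(data | r = 7) = (7/8)(1/7)(6/6) = 1/8.
The prior-weighted likelihoods are 1/5 · 0 = 0, 1/15 · 1/28 = 1/420, 2/15 · 5/56 = 1/84, 1/5 · 1/7 = 1/35, 2/15 · 5/28 = 1/42, 4/15 · 1/8 = 1/30; summing to 1/10.
So P(r = 3 | data) = (1/84) / (1/10) = 5/42.

0.1190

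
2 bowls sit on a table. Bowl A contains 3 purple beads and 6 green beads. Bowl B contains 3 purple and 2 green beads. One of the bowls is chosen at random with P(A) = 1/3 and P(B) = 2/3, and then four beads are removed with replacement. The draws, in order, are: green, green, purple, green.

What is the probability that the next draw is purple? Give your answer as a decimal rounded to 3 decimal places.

0.450

For each hypothesis, P(data | H) works out to: P(data | bowl A) = (6/9)(6/9)(3/9)(6/9) = 0.098765; P(data | bowl B) = (2/5)(2/5)(3/5)(2/5) = 0.0384.
The prior-weighted likelihoods are 1/3 · 0.098765 = 0.032922, 2/3 · 0.0384 = 0.0256; with total 0.058522.
Dividing through by the total gives posterior P(bowl A | data) = 0.56256, P(bowl B | data) = 0.43744.
Averaging over the posterior, P(purple next | data) = (1/3)(0.56256) + (3/5)(0.43744) = 0.44998.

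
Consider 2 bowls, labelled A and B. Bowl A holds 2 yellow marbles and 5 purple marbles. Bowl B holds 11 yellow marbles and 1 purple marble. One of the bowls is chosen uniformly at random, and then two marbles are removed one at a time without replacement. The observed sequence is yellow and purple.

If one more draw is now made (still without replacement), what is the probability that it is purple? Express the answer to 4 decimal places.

0.5926

Compute the likelihood of the observed sequence for each case: P(data | bowl A) = (2/7)(5/6) = 5/21; P(data | bowl B) = (11/12)(1/11) = 1/12.
Multiplying each by its prior: 1/2 · 5/21 = 5/42, 1/2 · 1/12 = 1/24; with total 9/56.
The posterior is then P(bowl A | data) = 20/27, P(bowl B | data) = 7/27.
Averaging over the posterior, P(purple next | data) = (4/5)(20/27) + (0)(7/27) = 16/27.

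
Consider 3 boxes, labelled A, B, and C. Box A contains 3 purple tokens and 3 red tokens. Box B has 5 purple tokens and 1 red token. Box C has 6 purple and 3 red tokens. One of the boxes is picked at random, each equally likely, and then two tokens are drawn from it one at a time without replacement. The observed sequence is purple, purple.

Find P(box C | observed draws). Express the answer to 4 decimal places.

The likelihood of the observed sequence under each hypothesis: P(data | box A) = (3/6)(2/5) = 1/5; P(data | box B) = (5/6)(4/5) = 2/3; P(data | box C) = (6/9)(5/8) = 5/12.
Multiplying each by its prior: 1/3 · 1/5 = 1/15, 1/3 · 2/3 = 2/9, 1/3 · 5/12 = 5/36; with total 77/180.
So P(box C | data) = (5/36) / (77/180) = 25/77.

0.3247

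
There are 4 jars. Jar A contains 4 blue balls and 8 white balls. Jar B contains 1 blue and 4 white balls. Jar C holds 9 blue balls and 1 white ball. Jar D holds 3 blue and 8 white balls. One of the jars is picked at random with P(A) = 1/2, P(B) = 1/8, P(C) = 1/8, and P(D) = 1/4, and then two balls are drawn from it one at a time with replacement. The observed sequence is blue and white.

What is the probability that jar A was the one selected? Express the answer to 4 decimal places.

0.5789

For each hypothesis, P(data | H) works out to: P(data | jar A) = (4/12)(8/12) = 0.22222; P(data | jar B) = (1/5)(4/5) = 0.16; P(data | jar C) = (9/10)(1/10) = 0.09; P(data | jar D) = (3/11)(8/11) = 0.19835.
Multiplying each by its prior: 1/2 · 0.22222 = 0.11111, 1/8 · 0.16 = 0.02, 1/8 · 0.09 = 0.01125, 1/4 · 0.19835 = 0.049587; summing to 0.19195.
Therefore the posterior P(jar A | data) = (0.11111) / (0.19195) = 0.57886.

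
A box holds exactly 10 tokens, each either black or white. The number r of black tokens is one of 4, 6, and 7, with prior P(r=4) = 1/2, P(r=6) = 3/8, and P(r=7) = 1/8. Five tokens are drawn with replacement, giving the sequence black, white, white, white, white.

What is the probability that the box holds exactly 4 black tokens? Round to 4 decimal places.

Under each hypothesis, the probability of the observed sequence is: P(data | r = 4) = (4/10)(6/10)(6/10)(6/10)(6/10) = 0.05184; P(data | r = 6) = (6/10)(4/10)(4/10)(4/10)(4/10) = 0.01536; P(data | r = 7) = (7/10)(3/10)(3/10)(3/10)(3/10) = 0.00567.
Multiplying each by its prior: 1/2 · 0.05184 = 0.02592, 3/8 · 0.01536 = 0.00576, 1/8 · 0.00567 = 0.00070875; these sum to 0.032389.
Therefore the posterior P(r = 4 | data) = (0.02592) / (0.032389) = 0.80028.

0.8003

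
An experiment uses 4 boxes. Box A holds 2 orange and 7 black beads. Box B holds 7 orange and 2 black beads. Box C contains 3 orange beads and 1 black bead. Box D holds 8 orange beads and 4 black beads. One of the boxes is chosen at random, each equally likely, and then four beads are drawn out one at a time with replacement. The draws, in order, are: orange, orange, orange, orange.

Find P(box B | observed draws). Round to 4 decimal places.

The likelihood of the observed sequence under each hypothesis: P(data | box A) = (2/9)(2/9)(2/9)(2/9) = 0.0024387; P(data | box B) = (7/9)(7/9)(7/9)(7/9) = 0.36595; P(data | box C) = (3/4)(3/4)(3/4)(3/4) = 0.31641; P(data | box D) = (8/12)(8/12)(8/12)(8/12) = 0.19753.
Weighting by the prior gives 1/4 · 0.0024387 = 0.00060966, 1/4 · 0.36595 = 0.091488, 1/4 · 0.31641 = 0.079102, 1/4 · 0.19753 = 0.049383; summing to 0.22058.
Hence P(box B | data) = (0.091488) / (0.22058) = 0.41476.

0.4148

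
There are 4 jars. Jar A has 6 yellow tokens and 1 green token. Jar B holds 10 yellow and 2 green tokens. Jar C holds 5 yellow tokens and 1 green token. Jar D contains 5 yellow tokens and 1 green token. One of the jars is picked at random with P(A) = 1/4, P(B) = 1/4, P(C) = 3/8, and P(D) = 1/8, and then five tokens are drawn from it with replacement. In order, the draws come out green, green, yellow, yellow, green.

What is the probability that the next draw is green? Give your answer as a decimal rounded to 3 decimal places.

0.162

The likelihood of the observed sequence under each hypothesis: P(data | jar A) = (1/7)(1/7)(6/7)(6/7)(1/7) = 0.002142; P(data | jar B) = (2/12)(2/12)(10/12)(10/12)(2/12) = 0.003215; P(data | jar C) = (1/6)(1/6)(5/6)(5/6)(1/6) = 0.003215; P(data | jar D) = (1/6)(1/6)(5/6)(5/6)(1/6) = 0.003215.
The prior-weighted likelihoods are 1/4 · 0.002142 = 0.00053549, 1/4 · 0.003215 = 0.00080376, 3/8 · 0.003215 = 0.0012056, 1/8 · 0.003215 = 0.00040188; with total 0.0029468.
The posterior is then P(jar A | data) = 0.18172, P(jar B | data) = 0.27276, P(jar C | data) = 0.40914, P(jar D | data) = 0.13638.
The predictive probability is P(green next | data) = (1/7)(0.18172) + (1/6)(0.27276) + (1/6)(0.40914) + (1/6)(0.13638) = 0.16234.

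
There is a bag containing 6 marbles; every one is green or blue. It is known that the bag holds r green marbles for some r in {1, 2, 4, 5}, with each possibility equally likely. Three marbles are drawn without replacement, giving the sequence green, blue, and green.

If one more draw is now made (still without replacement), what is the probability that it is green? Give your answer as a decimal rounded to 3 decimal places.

Compute the likelihood of the observed sequence for each case: P(data | r = 1) = (1/6)(5/5)(0/4) = 0; P(data | r = 2) = (2/6)(4/5)(1/4) = 1/15; P(data | r = 4) = (4/6)(2/5)(3/4) = 1/5; P(data | r = 5) = (5/6)(1/5)(4/4) = 1/6.
Weighting by the prior gives 1/4 · 0 = 0, 1/4 · 1/15 = 1/60, 1/4 · 1/5 = 1/20, 1/4 · 1/6 = 1/24; these sum to 13/120.
Dividing through by the total gives posterior P(r = 1 | data) = 0, P(r = 2 | data) = 2/13, P(r = 4 | data) = 6/13, P(r = 5 | data) = 5/13.
So P(green next | data) = Σ P(green next | H) P(H | data) = (0)(2/13) + (2/3)(6/13) + (1)(5/13) = 9/13.

0.692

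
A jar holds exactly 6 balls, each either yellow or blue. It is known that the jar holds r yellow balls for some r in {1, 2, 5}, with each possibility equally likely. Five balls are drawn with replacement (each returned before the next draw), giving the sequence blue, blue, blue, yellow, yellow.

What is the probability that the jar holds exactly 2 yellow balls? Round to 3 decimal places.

0.631

Compute the likelihood of the observed sequence for each case: P(data | r = 1) = (5/6)(5/6)(5/6)(1/6)(1/6) = 0.016075; P(data | r = 2) = (4/6)(4/6)(4/6)(2/6)(2/6) = 0.032922; P(data | r = 5) = (1/6)(1/6)(1/6)(5/6)(5/6) = 0.003215.
Weighting by the prior gives 1/3 · 0.016075 = 0.0053584, 1/3 · 0.032922 = 0.010974, 1/3 · 0.003215 = 0.0010717; with total 0.017404.
By Bayes' rule, P(r = 2 | data) = (0.010974) / (0.017404) = 0.63054.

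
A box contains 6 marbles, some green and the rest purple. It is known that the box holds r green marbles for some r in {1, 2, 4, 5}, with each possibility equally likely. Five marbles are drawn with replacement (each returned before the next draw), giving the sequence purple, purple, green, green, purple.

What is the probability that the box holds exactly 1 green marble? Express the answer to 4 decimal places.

0.2341

For each hypothesis, P(data | H) works out to: P(data | r = 1) = (5/6)(5/6)(1/6)(1/6)(5/6) = 0.016075; P(data | r = 2) = (4/6)(4/6)(2/6)(2/6)(4/6) = 0.032922; P(data | r = 4) = (2/6)(2/6)(4/6)(4/6)(2/6) = 0.016461; P(data | r = 5) = (1/6)(1/6)(5/6)(5/6)(1/6) = 0.003215.
Multiplying each by its prior: 1/4 · 0.016075 = 0.0040188, 1/4 · 0.032922 = 0.0082305, 1/4 · 0.016461 = 0.0041152, 1/4 · 0.003215 = 0.00080376; summing to 0.017168.
Therefore the posterior P(r = 1 | data) = (0.0040188) / (0.017168) = 0.23408.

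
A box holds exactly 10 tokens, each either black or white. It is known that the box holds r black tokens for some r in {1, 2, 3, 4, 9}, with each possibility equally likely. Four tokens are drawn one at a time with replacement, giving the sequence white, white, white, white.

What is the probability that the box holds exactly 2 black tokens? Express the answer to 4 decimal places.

Compute the likelihood of the observed sequence for each case: P(data | r = 1) = (9/10)(9/10)(9/10)(9/10) = 0.6561; P(data | r = 2) = (8/10)(8/10)(8/10)(8/10) = 0.4096; P(data | r = 3) = (7/10)(7/10)(7/10)(7/10) = 0.2401; P(data | r = 4) = (6/10)(6/10)(6/10)(6/10) = 0.1296; P(data | r = 9) = (1/10)(1/10)(1/10)(1/10) = 0.0001.
Weighting by the prior gives 1/5 · 0.6561 = 0.13122, 1/5 · 0.4096 = 0.08192, 1/5 · 0.2401 = 0.04802, 1/5 · 0.1296 = 0.02592, 1/5 · 0.0001 = 2e-05; summing to 0.2871.
Hence P(r = 2 | data) = (0.08192) / (0.2871) = 0.28534.

0.2853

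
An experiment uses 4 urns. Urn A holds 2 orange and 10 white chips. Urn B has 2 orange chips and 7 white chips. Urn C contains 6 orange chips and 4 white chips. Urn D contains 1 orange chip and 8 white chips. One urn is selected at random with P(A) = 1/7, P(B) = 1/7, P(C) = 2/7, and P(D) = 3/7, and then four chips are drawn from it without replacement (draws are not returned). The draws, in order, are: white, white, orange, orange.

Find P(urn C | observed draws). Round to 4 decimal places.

0.7689

The likelihood of the observed sequence under each hypothesis: P(data | urn A) = (10/12)(9/11)(2/10)(1/9) = 0.015152; P(data | urn B) = (7/9)(6/8)(2/7)(1/6) = 0.027778; P(data | urn C) = (4/10)(3/9)(6/8)(5/7) = 0.071429; P(data | urn D) = (8/9)(7/8)(1/7)(0/6) = 0.
Multiplying each by its prior: 1/7 · 0.015152 = 0.0021645, 1/7 · 0.027778 = 0.0039683, 2/7 · 0.071429 = 0.020408, 3/7 · 0 = 0; these sum to 0.026541.
Hence P(urn C | data) = (0.020408) / (0.026541) = 0.76893.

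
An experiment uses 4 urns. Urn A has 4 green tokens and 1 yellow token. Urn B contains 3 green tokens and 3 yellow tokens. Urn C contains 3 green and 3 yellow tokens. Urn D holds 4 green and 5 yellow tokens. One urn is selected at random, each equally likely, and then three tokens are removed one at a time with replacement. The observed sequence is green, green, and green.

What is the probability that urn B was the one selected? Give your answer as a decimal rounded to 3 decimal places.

For each hypothesis, P(data | H) works out to: P(data | urn A) = (4/5)(4/5)(4/5) = 0.512; P(data | urn B) = (3/6)(3/6)(3/6) = 0.125; P(data | urn C) = (3/6)(3/6)(3/6) = 0.125; P(data | urn D) = (4/9)(4/9)(4/9) = 0.087791.
Multiplying each by its prior: 1/4 · 0.512 = 0.128, 1/4 · 0.125 = 0.03125, 1/4 · 0.125 = 0.03125, 1/4 · 0.087791 = 0.021948; these sum to 0.21245.
Therefore the posterior P(urn B | data) = (0.03125) / (0.21245) = 0.14709.

0.147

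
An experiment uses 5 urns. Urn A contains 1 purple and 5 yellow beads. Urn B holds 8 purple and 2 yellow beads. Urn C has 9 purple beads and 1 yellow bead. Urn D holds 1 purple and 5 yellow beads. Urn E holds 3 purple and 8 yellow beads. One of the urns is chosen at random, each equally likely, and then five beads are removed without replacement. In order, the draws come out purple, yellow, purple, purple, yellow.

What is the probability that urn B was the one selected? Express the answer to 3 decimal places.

Under each hypothesis, the probability of the observed sequence is: P(data | urn A) = (1/6)(5/5)(0/4) = 0; P(data | urn B) = (8/10)(2/9)(7/8)(6/7)(1/6) = 0.022222; P(data | urn C) = (9/10)(1/9)(8/8)(7/7)(0/6) = 0; P(data | urn D) = (1/6)(5/5)(0/4) = 0; P(data | urn E) = (3/11)(8/10)(2/9)(1/8)(7/7) = 0.0060606.
Multiplying each by its prior: 1/5 · 0 = 0, 1/5 · 0.022222 = 0.0044444, 1/5 · 0 = 0, 1/5 · 0 = 0, 1/5 · 0.0060606 = 0.0012121; these sum to 0.0056566.
By Bayes' rule, P(urn B | data) = (0.0044444) / (0.0056566) = 0.78571.

0.786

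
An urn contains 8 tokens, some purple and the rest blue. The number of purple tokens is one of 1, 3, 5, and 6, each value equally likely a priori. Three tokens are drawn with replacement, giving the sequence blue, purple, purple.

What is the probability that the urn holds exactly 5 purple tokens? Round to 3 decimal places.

Compute the likelihood of the observed sequence for each case: P(data | r = 1) = (7/8)(1/8)(1/8) = 0.013672; P(data | r = 3) = (5/8)(3/8)(3/8) = 0.087891; P(data | r = 5) = (3/8)(5/8)(5/8) = 0.14648; P(data | r = 6) = (2/8)(6/8)(6/8) = 0.14062.
Weighting by the prior gives 1/4 · 0.013672 = 0.003418, 1/4 · 0.087891 = 0.021973, 1/4 · 0.14648 = 0.036621, 1/4 · 0.14062 = 0.035156; these sum to 0.097168.
Hence P(r = 5 | data) = (0.036621) / (0.097168) = 0.37688.

0.377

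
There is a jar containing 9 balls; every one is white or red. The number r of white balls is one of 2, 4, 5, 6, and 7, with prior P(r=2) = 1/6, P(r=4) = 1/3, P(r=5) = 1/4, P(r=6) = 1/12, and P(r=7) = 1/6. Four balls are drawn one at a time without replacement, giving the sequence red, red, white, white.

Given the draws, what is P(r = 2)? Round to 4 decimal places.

0.0765

For each hypothesis, P(data | H) works out to: P(data | r = 2) = (7/9)(6/8)(2/7)(1/6) = 0.027778; P(data | r = 4) = (5/9)(4/8)(4/7)(3/6) = 0.079365; P(data | r = 5) = (4/9)(3/8)(5/7)(4/6) = 0.079365; P(data | r = 6) = (3/9)(2/8)(6/7)(5/6) = 0.059524; P(data | r = 7) = (2/9)(1/8)(7/7)(6/6) = 0.027778.
Weighting by the prior gives 1/6 · 0.027778 = 0.0046296, 1/3 · 0.079365 = 0.026455, 1/4 · 0.079365 = 0.019841, 1/12 · 0.059524 = 0.0049603, 1/6 · 0.027778 = 0.0046296; with total 0.060516.
Therefore the posterior P(r = 2 | data) = (0.0046296) / (0.060516) = 0.076503.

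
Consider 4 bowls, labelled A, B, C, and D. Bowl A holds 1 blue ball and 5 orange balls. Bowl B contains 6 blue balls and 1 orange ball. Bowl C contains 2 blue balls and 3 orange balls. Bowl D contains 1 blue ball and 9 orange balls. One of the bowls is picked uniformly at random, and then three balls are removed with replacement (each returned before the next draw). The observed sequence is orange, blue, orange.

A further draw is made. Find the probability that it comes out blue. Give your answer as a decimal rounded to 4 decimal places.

0.2791

Compute the likelihood of the observed sequence for each case: P(data | bowl A) = (5/6)(1/6)(5/6) = 0.11574; P(data | bowl B) = (1/7)(6/7)(1/7) = 0.017493; P(data | bowl C) = (3/5)(2/5)(3/5) = 0.144; P(data | bowl D) = (9/10)(1/10)(9/10) = 0.081.
Weighting by the prior gives 1/4 · 0.11574 = 0.028935, 1/4 · 0.017493 = 0.0043732, 1/4 · 0.144 = 0.036, 1/4 · 0.081 = 0.02025; with total 0.089558.
Dividing through by the total gives posterior P(bowl A | data) = 0.32309, P(bowl B | data) = 0.04883, P(bowl C | data) = 0.40197, P(bowl D | data) = 0.22611.
The predictive probability is P(blue next | data) = (1/6)(0.32309) + (6/7)(0.04883) + (2/5)(0.40197) + (1/10)(0.22611) = 0.2791.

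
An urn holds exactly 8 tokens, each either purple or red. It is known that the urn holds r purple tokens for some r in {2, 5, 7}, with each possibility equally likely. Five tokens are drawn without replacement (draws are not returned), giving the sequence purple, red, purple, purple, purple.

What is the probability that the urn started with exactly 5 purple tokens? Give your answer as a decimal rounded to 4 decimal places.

The likelihood of the observed sequence under each hypothesis: P(data | r = 2) = (2/8)(6/7)(1/6)(0/5) = 0; P(data | r = 5) = (5/8)(3/7)(4/6)(3/5)(2/4) = 3/56; P(data | r = 7) = (7/8)(1/7)(6/6)(5/5)(4/4) = 1/8.
The prior-weighted likelihoods are 1/3 · 0 = 0, 1/3 · 3/56 = 1/56, 1/3 · 1/8 = 1/24; summing to 5/84.
Therefore the posterior P(r = 5 | data) = (1/56) / (5/84) = 3/10.

0.3000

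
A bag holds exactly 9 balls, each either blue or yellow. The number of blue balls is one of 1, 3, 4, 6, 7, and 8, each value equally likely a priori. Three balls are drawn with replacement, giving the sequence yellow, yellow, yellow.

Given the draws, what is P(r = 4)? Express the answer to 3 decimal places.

For each hypothesis, P(data | H) works out to: P(data | r = 1) = (8/9)(8/9)(8/9) = 0.70233; P(data | r = 3) = (6/9)(6/9)(6/9) = 0.2963; P(data | r = 4) = (5/9)(5/9)(5/9) = 0.17147; P(data | r = 6) = (3/9)(3/9)(3/9) = 0.037037; P(data | r = 7) = (2/9)(2/9)(2/9) = 0.010974; P(data | r = 8) = (1/9)(1/9)(1/9) = 0.0013717.
Weighting by the prior gives 1/6 · 0.70233 = 0.11706, 1/6 · 0.2963 = 0.049383, 1/6 · 0.17147 = 0.028578, 1/6 · 0.037037 = 0.0061728, 1/6 · 0.010974 = 0.001829, 1/6 · 0.0013717 = 0.00022862; summing to 0.20325.
So P(r = 4 | data) = (0.028578) / (0.20325) = 0.14061.

0.141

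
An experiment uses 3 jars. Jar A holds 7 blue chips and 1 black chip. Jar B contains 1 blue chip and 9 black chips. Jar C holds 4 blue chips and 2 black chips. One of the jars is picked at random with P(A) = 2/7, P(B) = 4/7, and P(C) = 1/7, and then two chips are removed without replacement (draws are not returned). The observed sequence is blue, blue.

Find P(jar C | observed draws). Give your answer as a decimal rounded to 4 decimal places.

0.2105

Under each hypothesis, the probability of the observed sequence is: P(data | jar A) = (7/8)(6/7) = 3/4; P(data | jar B) = (1/10)(0/9) = 0; P(data | jar C) = (4/6)(3/5) = 2/5.
The prior-weighted likelihoods are 2/7 · 3/4 = 3/14, 4/7 · 0 = 0, 1/7 · 2/5 = 2/35; summing to 19/70.
By Bayes' rule, P(jar C | data) = (2/35) / (19/70) = 4/19.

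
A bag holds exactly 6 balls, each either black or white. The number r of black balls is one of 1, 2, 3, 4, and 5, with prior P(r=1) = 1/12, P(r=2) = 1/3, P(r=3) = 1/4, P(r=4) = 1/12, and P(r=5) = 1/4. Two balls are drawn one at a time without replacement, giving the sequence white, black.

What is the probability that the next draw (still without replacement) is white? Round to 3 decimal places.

The likelihood of the observed sequence under each hypothesis: P(data | r = 1) = (5/6)(1/5) = 1/6; P(data | r = 2) = (4/6)(2/5) = 4/15; P(data | r = 3) = (3/6)(3/5) = 3/10; P(data | r = 4) = (2/6)(4/5) = 4/15; P(data | r = 5) = (1/6)(5/5) = 1/6.
Multiplying each by its prior: 1/12 · 1/6 = 1/72, 1/3 · 4/15 = 4/45, 1/4 · 3/10 = 3/40, 1/12 · 4/15 = 1/45, 1/4 · 1/6 = 1/24; these sum to 29/120.
Normalising, the posterior is P(r = 1 | data) = 5/87, P(r = 2 | data) = 32/87, P(r = 3 | data) = 9/29, P(r = 4 | data) = 8/87, P(r = 5 | data) = 5/29.
So P(white next | data) = Σ P(white next | H) P(H | data) = (1)(5/87) + (3/4)(32/87) + (1/2)(9/29) + (1/4)(8/87) + (0)(5/29) = 89/174.

0.511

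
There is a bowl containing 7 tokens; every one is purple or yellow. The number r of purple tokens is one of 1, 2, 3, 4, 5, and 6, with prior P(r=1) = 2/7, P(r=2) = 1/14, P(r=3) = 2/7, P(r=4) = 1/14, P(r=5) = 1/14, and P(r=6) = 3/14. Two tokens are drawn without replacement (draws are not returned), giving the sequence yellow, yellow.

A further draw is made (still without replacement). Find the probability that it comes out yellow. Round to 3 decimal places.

0.655

Under each hypothesis, the probability of the observed sequence is: P(data | r = 1) = (6/7)(5/6) = 5/7; P(data | r = 2) = (5/7)(4/6) = 10/21; P(data | r = 3) = (4/7)(3/6) = 2/7; P(data | r = 4) = (3/7)(2/6) = 1/7; P(data | r = 5) = (2/7)(1/6) = 1/21; P(data | r = 6) = (1/7)(0/6) = 0.
Multiplying each by its prior: 2/7 · 5/7 = 10/49, 1/14 · 10/21 = 5/147, 2/7 · 2/7 = 4/49, 1/14 · 1/7 = 1/98, 1/14 · 1/21 = 1/294, 3/14 · 0 = 0; with total 1/3.
Normalising, the posterior is P(r = 1 | data) = 30/49, P(r = 2 | data) = 5/49, P(r = 3 | data) = 12/49, P(r = 4 | data) = 3/98, P(r = 5 | data) = 1/98, P(r = 6 | data) = 0.
So P(yellow next | data) = Σ P(yellow next | H) P(H | data) = (4/5)(30/49) + (3/5)(5/49) + (2/5)(12/49) + (1/5)(3/98) + (0)(1/98) = 321/490.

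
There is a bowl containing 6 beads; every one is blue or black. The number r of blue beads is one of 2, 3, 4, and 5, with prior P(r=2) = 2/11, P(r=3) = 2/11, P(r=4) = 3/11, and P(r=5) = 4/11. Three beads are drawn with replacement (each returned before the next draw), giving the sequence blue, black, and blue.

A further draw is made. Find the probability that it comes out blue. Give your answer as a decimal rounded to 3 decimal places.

Under each hypothesis, the probability of the observed sequence is: P(data | r = 2) = (2/6)(4/6)(2/6) = 2/27; P(data | r = 3) = (3/6)(3/6)(3/6) = 1/8; P(data | r = 4) = (4/6)(2/6)(4/6) = 4/27; P(data | r = 5) = (5/6)(1/6)(5/6) = 25/216.
The prior-weighted likelihoods are 2/11 · 2/27 = 4/297, 2/11 · 1/8 = 1/44, 3/11 · 4/27 = 4/99, 4/11 · 25/216 = 25/594; summing to 47/396.
Dividing through by the total gives posterior P(r = 2 | data) = 16/141, P(r = 3 | data) = 9/47, P(r = 4 | data) = 16/47, P(r = 5 | data) = 50/141.
Averaging over the posterior, P(blue next | data) = (1/3)(16/141) + (1/2)(9/47) + (2/3)(16/47) + (5/6)(50/141) = 185/282.

0.656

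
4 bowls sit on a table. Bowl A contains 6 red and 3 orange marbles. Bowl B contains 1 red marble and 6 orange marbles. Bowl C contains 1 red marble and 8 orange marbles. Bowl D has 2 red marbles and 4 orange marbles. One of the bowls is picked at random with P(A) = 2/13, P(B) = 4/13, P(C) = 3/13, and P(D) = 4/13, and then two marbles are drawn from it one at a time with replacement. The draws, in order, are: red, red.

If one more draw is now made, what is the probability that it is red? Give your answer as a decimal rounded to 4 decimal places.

Under each hypothesis, the probability of the observed sequence is: P(data | bowl A) = (6/9)(6/9) = 0.44444; P(data | bowl B) = (1/7)(1/7) = 0.020408; P(data | bowl C) = (1/9)(1/9) = 0.012346; P(data | bowl D) = (2/6)(2/6) = 0.11111.
Weighting by the prior gives 2/13 · 0.44444 = 0.068376, 4/13 · 0.020408 = 0.0062794, 3/13 · 0.012346 = 0.002849, 4/13 · 0.11111 = 0.034188; these sum to 0.11169.
Dividing through by the total gives posterior P(bowl A | data) = 0.61218, P(bowl B | data) = 0.056221, P(bowl C | data) = 0.025508, P(bowl D | data) = 0.30609.
Averaging over the posterior, P(red next | data) = (2/3)(0.61218) + (1/7)(0.056221) + (1/9)(0.025508) + (1/3)(0.30609) = 0.52102.

0.5210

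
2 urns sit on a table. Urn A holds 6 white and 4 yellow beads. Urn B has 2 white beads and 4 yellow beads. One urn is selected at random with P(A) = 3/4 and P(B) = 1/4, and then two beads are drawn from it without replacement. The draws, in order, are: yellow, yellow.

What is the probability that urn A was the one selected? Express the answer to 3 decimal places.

Under each hypothesis, the probability of the observed sequence is: P(data | urn A) = (4/10)(3/9) = 2/15; P(data | urn B) = (4/6)(3/5) = 2/5.
Weighting by the prior gives 3/4 · 2/15 = 1/10, 1/4 · 2/5 = 1/10; summing to 1/5.
Therefore the posterior P(urn A | data) = (1/10) / (1/5) = 1/2.

0.500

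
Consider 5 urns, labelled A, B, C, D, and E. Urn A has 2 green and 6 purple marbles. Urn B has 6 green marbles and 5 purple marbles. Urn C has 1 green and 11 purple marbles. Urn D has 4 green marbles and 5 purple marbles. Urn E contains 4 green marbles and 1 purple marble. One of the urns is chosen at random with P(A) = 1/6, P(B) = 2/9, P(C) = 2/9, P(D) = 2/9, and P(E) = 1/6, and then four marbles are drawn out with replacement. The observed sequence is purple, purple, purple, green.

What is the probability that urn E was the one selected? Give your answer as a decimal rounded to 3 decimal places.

Under each hypothesis, the probability of the observed sequence is: P(data | urn A) = (6/8)(6/8)(6/8)(2/8) = 0.10547; P(data | urn B) = (5/11)(5/11)(5/11)(6/11) = 0.051226; P(data | urn C) = (11/12)(11/12)(11/12)(1/12) = 0.064188; P(data | urn D) = (5/9)(5/9)(5/9)(4/9) = 0.076208; P(data | urn E) = (1/5)(1/5)(1/5)(4/5) = 0.0064.
Multiplying each by its prior: 1/6 · 0.10547 = 0.017578, 2/9 · 0.051226 = 0.011384, 2/9 · 0.064188 = 0.014264, 2/9 · 0.076208 = 0.016935, 1/6 · 0.0064 = 0.0010667; with total 0.061227.
Therefore the posterior P(urn E | data) = (0.0010667) / (0.061227) = 0.017421.

0.017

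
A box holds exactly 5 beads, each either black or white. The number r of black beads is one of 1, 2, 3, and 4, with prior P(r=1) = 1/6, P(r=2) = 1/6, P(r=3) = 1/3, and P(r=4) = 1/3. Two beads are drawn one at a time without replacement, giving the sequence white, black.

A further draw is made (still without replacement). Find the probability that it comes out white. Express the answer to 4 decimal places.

For each hypothesis, P(data | H) works out to: P(data | r = 1) = (4/5)(1/4) = 1/5; P(data | r = 2) = (3/5)(2/4) = 3/10; P(data | r = 3) = (2/5)(3/4) = 3/10; P(data | r = 4) = (1/5)(4/4) = 1/5.
Weighting by the prior gives 1/6 · 1/5 = 1/30, 1/6 · 3/10 = 1/20, 1/3 · 3/10 = 1/10, 1/3 · 1/5 = 1/15; these sum to 1/4.
Normalising, the posterior is P(r = 1 | data) = 2/15, P(r = 2 | data) = 1/5, P(r = 3 | data) = 2/5, P(r = 4 | data) = 4/15.
The predictive probability is P(white next | data) = (1)(2/15) + (2/3)(1/5) + (1/3)(2/5) + (0)(4/15) = 2/5.

0.4000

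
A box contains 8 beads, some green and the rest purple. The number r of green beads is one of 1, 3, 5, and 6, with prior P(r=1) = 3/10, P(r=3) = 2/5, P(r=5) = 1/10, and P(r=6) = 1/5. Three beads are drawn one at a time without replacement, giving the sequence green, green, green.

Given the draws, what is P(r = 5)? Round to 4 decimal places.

The likelihood of the observed sequence under each hypothesis: P(data | r = 1) = (1/8)(0/7) = 0; P(data | r = 3) = (3/8)(2/7)(1/6) = 1/56; P(data | r = 5) = (5/8)(4/7)(3/6) = 5/28; P(data | r = 6) = (6/8)(5/7)(4/6) = 5/14.
Multiplying each by its prior: 3/10 · 0 = 0, 2/5 · 1/56 = 1/140, 1/10 · 5/28 = 1/56, 1/5 · 5/14 = 1/14; summing to 27/280.
Hence P(r = 5 | data) = (1/56) / (27/280) = 5/27.

0.1852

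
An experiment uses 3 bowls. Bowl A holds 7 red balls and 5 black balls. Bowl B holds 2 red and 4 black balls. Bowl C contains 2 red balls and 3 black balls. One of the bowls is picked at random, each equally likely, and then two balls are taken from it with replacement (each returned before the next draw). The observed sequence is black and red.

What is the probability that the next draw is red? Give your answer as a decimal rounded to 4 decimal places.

0.4422

For each hypothesis, P(data | H) works out to: P(data | bowl A) = (5/12)(7/12) = 0.24306; P(data | bowl B) = (4/6)(2/6) = 0.22222; P(data | bowl C) = (3/5)(2/5) = 0.24.
Multiplying each by its prior: 1/3 · 0.24306 = 0.081019, 1/3 · 0.22222 = 0.074074, 1/3 · 0.24 = 0.08; these sum to 0.23509.
Dividing through by the total gives posterior P(bowl A | data) = 0.34462, P(bowl B | data) = 0.31508, P(bowl C | data) = 0.34029.
So P(red next | data) = Σ P(red next | H) P(H | data) = (7/12)(0.34462) + (1/3)(0.31508) + (2/5)(0.34029) = 0.44218.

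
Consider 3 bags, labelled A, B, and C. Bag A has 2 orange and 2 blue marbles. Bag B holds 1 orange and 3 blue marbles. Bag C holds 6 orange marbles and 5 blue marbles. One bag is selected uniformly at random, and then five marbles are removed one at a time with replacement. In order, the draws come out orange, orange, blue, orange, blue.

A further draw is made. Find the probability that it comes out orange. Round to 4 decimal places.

Under each hypothesis, the probability of the observed sequence is: P(data | bag A) = (2/4)(2/4)(2/4)(2/4)(2/4) = 0.03125; P(data | bag B) = (1/4)(1/4)(3/4)(1/4)(3/4) = 0.0087891; P(data | bag C) = (6/11)(6/11)(5/11)(6/11)(5/11) = 0.03353.
The prior-weighted likelihoods are 1/3 · 0.03125 = 0.010417, 1/3 · 0.0087891 = 0.0029297, 1/3 · 0.03353 = 0.011177; with total 0.024523.
The posterior is then P(bag A | data) = 0.42477, P(bag B | data) = 0.11947, P(bag C | data) = 0.45576.
Averaging over the posterior, P(orange next | data) = (1/2)(0.42477) + (1/4)(0.11947) + (6/11)(0.45576) = 0.49085.

0.4908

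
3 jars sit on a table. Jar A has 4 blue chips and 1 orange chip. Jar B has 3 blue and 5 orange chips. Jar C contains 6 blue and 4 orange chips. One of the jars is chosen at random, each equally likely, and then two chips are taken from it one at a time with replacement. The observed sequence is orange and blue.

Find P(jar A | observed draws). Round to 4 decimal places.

Compute the likelihood of the observed sequence for each case: P(data | jar A) = (1/5)(4/5) = 4/25; P(data | jar B) = (5/8)(3/8) = 15/64; P(data | jar C) = (4/10)(6/10) = 6/25.
Multiplying each by its prior: 1/3 · 4/25 = 4/75, 1/3 · 15/64 = 5/64, 1/3 · 6/25 = 2/25; summing to 203/960.
So P(jar A | data) = (4/75) / (203/960) = 256/1015.

0.2522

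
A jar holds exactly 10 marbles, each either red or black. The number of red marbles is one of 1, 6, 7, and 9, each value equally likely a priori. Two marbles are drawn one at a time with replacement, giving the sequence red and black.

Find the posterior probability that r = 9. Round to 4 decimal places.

0.1429

For each hypothesis, P(data | H) works out to: P(data | r = 1) = (1/10)(9/10) = 9/100; P(data | r = 6) = (6/10)(4/10) = 6/25; P(data | r = 7) = (7/10)(3/10) = 21/100; P(data | r = 9) = (9/10)(1/10) = 9/100.
Weighting by the prior gives 1/4 · 9/100 = 9/400, 1/4 · 6/25 = 3/50, 1/4 · 21/100 = 21/400, 1/4 · 9/100 = 9/400; these sum to 63/400.
Hence P(r = 9 | data) = (9/400) / (63/400) = 1/7.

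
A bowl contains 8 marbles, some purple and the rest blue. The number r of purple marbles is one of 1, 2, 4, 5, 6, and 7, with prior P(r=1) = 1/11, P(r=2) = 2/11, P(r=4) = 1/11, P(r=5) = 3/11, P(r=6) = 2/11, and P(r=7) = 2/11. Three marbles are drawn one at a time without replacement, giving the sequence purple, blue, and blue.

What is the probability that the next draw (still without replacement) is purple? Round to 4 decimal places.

0.4593

For each hypothesis, P(data | H) works out to: P(data | r = 1) = (1/8)(7/7)(6/6) = 1/8; P(data | r = 2) = (2/8)(6/7)(5/6) = 5/28; P(data | r = 4) = (4/8)(4/7)(3/6) = 1/7; P(data | r = 5) = (5/8)(3/7)(2/6) = 5/56; P(data | r = 6) = (6/8)(2/7)(1/6) = 1/28; P(data | r = 7) = (7/8)(1/7)(0/6) = 0.
Multiplying each by its prior: 1/11 · 1/8 = 1/88, 2/11 · 5/28 = 5/154, 1/11 · 1/7 = 1/77, 3/11 · 5/56 = 15/616, 2/11 · 1/28 = 1/154, 2/11 · 0 = 0; summing to 27/308.
Dividing through by the total gives posterior P(r = 1 | data) = 7/54, P(r = 2 | data) = 10/27, P(r = 4 | data) = 4/27, P(r = 5 | data) = 5/18, P(r = 6 | data) = 2/27, P(r = 7 | data) = 0.
Averaging over the posterior, P(purple next | data) = (0)(7/54) + (1/5)(10/27) + (3/5)(4/27) + (4/5)(5/18) + (1)(2/27) = 62/135.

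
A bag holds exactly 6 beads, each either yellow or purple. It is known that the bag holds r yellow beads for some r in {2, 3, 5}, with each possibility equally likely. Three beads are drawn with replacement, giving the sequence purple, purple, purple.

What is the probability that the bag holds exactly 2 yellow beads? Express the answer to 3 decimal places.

0.696

The likelihood of the observed sequence under each hypothesis: P(data | r = 2) = (4/6)(4/6)(4/6) = 8/27; P(data | r = 3) = (3/6)(3/6)(3/6) = 1/8; P(data | r = 5) = (1/6)(1/6)(1/6) = 1/216.
Multiplying each by its prior: 1/3 · 8/27 = 8/81, 1/3 · 1/8 = 1/24, 1/3 · 1/216 = 1/648; with total 23/162.
Therefore the posterior P(r = 2 | data) = (8/81) / (23/162) = 16/23.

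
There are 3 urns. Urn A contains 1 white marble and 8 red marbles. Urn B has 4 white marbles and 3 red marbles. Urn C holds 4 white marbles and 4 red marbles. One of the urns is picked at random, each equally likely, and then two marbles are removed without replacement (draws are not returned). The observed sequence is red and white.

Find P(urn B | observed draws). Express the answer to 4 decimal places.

0.4186

The likelihood of the observed sequence under each hypothesis: P(data | urn A) = (8/9)(1/8) = 1/9; P(data | urn B) = (3/7)(4/6) = 2/7; P(data | urn C) = (4/8)(4/7) = 2/7.
Weighting by the prior gives 1/3 · 1/9 = 1/27, 1/3 · 2/7 = 2/21, 1/3 · 2/7 = 2/21; summing to 43/189.
So P(urn B | data) = (2/21) / (43/189) = 18/43.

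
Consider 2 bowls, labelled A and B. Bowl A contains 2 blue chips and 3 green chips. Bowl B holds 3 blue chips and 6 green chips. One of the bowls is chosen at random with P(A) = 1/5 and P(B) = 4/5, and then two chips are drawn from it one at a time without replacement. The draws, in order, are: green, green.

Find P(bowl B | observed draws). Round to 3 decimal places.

The likelihood of the observed sequence under each hypothesis: P(data | bowl A) = (3/5)(2/4) = 3/10; P(data | bowl B) = (6/9)(5/8) = 5/12.
Multiplying each by its prior: 1/5 · 3/10 = 3/50, 4/5 · 5/12 = 1/3; with total 59/150.
By Bayes' rule, P(bowl B | data) = (1/3) / (59/150) = 50/59.

0.847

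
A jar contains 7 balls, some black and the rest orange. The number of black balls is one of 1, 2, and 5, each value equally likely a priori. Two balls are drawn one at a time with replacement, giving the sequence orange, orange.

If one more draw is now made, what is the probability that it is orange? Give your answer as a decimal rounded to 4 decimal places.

Compute the likelihood of the observed sequence for each case: P(data | r = 1) = (6/7)(6/7) = 36/49; P(data | r = 2) = (5/7)(5/7) = 25/49; P(data | r = 5) = (2/7)(2/7) = 4/49.
Multiplying each by its prior: 1/3 · 36/49 = 12/49, 1/3 · 25/49 = 25/147, 1/3 · 4/49 = 4/147; these sum to 65/147.
The posterior is then P(r = 1 | data) = 36/65, P(r = 2 | data) = 5/13, P(r = 5 | data) = 4/65.
The predictive probability is P(orange next | data) = (6/7)(36/65) + (5/7)(5/13) + (2/7)(4/65) = 349/455.

0.7670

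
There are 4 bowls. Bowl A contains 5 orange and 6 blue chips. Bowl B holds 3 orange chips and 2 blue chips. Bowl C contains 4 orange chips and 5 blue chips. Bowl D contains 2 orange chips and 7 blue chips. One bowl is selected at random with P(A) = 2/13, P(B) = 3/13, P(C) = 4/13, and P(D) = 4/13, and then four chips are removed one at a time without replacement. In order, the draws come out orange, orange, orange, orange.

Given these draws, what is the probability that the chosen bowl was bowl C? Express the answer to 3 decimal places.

0.512

Compute the likelihood of the observed sequence for each case: P(data | bowl A) = (5/11)(4/10)(3/9)(2/8) = 0.015152; P(data | bowl B) = (3/5)(2/4)(1/3)(0/2) = 0; P(data | bowl C) = (4/9)(3/8)(2/7)(1/6) = 0.0079365; P(data | bowl D) = (2/9)(1/8)(0/7) = 0.
Multiplying each by its prior: 2/13 · 0.015152 = 0.002331, 3/13 · 0 = 0, 4/13 · 0.0079365 = 0.002442, 4/13 · 0 = 0; summing to 0.004773.
Therefore the posterior P(bowl C | data) = (0.002442) / (0.004773) = 0.51163.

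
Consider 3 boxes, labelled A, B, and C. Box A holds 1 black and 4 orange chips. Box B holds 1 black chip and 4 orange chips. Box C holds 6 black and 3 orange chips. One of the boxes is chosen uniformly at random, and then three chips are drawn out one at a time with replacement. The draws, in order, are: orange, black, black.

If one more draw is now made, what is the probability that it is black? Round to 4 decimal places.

Under each hypothesis, the probability of the observed sequence is: P(data | box A) = (4/5)(1/5)(1/5) = 0.032; P(data | box B) = (4/5)(1/5)(1/5) = 0.032; P(data | box C) = (3/9)(6/9)(6/9) = 0.14815.
Weighting by the prior gives 1/3 · 0.032 = 0.010667, 1/3 · 0.032 = 0.010667, 1/3 · 0.14815 = 0.049383; summing to 0.070716.
Dividing through by the total gives posterior P(box A | data) = 0.15084, P(box B | data) = 0.15084, P(box C | data) = 0.69832.
The predictive probability is P(black next | data) = (1/5)(0.15084) + (1/5)(0.15084) + (2/3)(0.69832) = 0.52588.

0.5259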